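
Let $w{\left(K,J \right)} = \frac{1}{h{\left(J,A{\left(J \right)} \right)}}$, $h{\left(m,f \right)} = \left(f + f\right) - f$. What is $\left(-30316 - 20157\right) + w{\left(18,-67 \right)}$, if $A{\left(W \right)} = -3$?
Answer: $- \frac{151420}{3} \approx -50473.0$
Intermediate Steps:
$h{\left(m,f \right)} = f$ ($h{\left(m,f \right)} = 2 f - f = f$)
$w{\left(K,J \right)} = - \frac{1}{3}$ ($w{\left(K,J \right)} = \frac{1}{-3} = - \frac{1}{3}$)
$\left(-30316 - 20157\right) + w{\left(18,-67 \right)} = \left(-30316 - 20157\right) - \frac{1}{3} = -50473 - \frac{1}{3} = - \frac{151420}{3}$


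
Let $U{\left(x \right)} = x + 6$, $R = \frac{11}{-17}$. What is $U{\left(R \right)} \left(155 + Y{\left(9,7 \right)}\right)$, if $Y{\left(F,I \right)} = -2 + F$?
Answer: $\frac{14742}{17} \approx 867.18$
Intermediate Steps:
$R = - \frac{11}{17}$ ($R = 11 \left(- \frac{1}{17}\right) = - \frac{11}{17} \approx -0.64706$)
$U{\left(x \right)} = 6 + x$
$U{\left(R \right)} \left(155 + Y{\left(9,7 \right)}\right) = \left(6 - \frac{11}{17}\right) \left(155 + \left(-2 + 9\right)\right) = \frac{91 \left(155 + 7\right)}{17} = \frac{91}{17} \cdot 162 = \frac{14742}{17}$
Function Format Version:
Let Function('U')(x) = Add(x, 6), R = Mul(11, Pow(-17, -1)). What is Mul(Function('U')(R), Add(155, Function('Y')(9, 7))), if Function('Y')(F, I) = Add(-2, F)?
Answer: Rational(14742, 17) ≈ 867.18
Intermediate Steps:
R = Rational(-11, 17) (R = Mul(11, Rational(-1, 17)) = Rational(-11, 17) ≈ -0.64706)
Function('U')(x) = Add(6, x)
Mul(Function('U')(R), Add(155, Function('Y')(9, 7))) = Mul(Add(6, Rational(-11, 17)), Add(155, Add(-2, 9))) = Mul(Rational(91, 17), Add(155, 7)) = Mul(Rational(91, 17), 162) = Rational(14742, 17)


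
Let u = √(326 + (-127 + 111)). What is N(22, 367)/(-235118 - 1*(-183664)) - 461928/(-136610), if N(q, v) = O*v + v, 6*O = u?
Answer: 624155459/184977130 - 367*√310/308724 ≈ 3.3533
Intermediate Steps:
u = √310 (u = √(326 - 16) = √310 ≈ 17.607)
O = √310/6 ≈ 2.9345
N(q, v) = v + v*√310/6 (N(q, v) = (√310/6)*v + v = v*√310/6 + v = v + v*√310/6)
N(22, 367)/(-235118 - 1*(-183664)) - 461928/(-136610) = ((⅙)*367*(6 + √310))/(-235118 - 1*(-183664)) - 461928/(-136610) = (367 + 367*√310/6)/(-235118 + 183664) - 461928*(-1/136610) = (367 + 367*√310/6)/(-51454) + 12156/3595 = (367 + 367*√310/6)*(-1/51454) + 12156/3595 = (-367/51454 - 367*√310/308724) + 12156/3595 = 624155459/184977130 - 367*√310/308724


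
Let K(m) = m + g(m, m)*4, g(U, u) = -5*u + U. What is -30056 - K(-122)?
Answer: -31886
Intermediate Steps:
g(U, u) = U - 5*u
K(m) = -15*m (K(m) = m + (m - 5*m)*4 = m - 4*m*4 = m - 16*m = -15*m)
-30056 - K(-122) = -30056 - (-15)*(-122) = -30056 - 1*1830 = -30056 - 1830 = -31886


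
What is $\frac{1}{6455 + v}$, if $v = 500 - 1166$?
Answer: $\frac{1}{5789} \approx 0.00017274$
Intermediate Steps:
$v = -666$ ($v = 500 - 1166 = -666$)
$\frac{1}{6455 + v} = \frac{1}{6455 - 666} = \frac{1}{5789}$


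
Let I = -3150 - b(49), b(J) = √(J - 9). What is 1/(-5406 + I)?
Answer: -2139/18301274 + √10/36602548 ≈ -0.00011679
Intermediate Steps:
b(J) = √(-9 + J)
I = -3150 - 2*√10 (I = -3150 - √(-9 + 49) = -3150 - √40 = -3150 - 2*√10 ≈ -3156.3)
1/(-5406 + I) = 1/(-5406 + (-3150 - 2*√10)) = 1/(-8556 - 2*√10)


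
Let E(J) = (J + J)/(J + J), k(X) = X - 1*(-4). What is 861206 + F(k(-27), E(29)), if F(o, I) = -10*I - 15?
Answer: 861181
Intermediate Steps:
k(X) = 4 + X (k(X) = X + 4 = 4 + X)
E(J) = 1 (E(J) = (2*J)/((2*J)) = (2*J)*(1/(2*J)) = 1)
F(o, I) = -15 - 10*I
861206 + F(k(-27), E(29)) = 861206 + (-15 - 10*1) = 861206 + (-15 - 10) = 861206 - 25 = 861181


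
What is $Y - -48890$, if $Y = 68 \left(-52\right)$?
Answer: $45354$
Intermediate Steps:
$Y = -3536$
$Y - -48890 = -3536 - -48890 = -3536 + 48890 = 45354$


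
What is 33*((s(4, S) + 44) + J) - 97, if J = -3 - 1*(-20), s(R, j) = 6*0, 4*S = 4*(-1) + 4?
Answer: 1916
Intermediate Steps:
S = 0 (S = (4*(-1) + 4)/4 = (-4 + 4)/4 = (¼)*0 = 0)
s(R, j) = 0
J = 17 (J = -3 + 20 = 17)
33*((s(4, S) + 44) + J) - 97 = 33*((0 + 44) + 17) - 97 = 33*(44 + 17) - 97 = 33*61 - 97 = 2013 - 97 = 1916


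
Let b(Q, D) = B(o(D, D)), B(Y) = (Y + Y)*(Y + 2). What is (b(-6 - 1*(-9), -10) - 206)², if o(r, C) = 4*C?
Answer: 8031556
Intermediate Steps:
B(Y) = 2*Y*(2 + Y) (B(Y) = (2*Y)*(2 + Y) = 2*Y*(2 + Y))
b(Q, D) = 8*D*(2 + 4*D) (b(Q, D) = 2*(4*D)*(2 + 4*D) = 8*D*(2 + 4*D))
(b(-6 - 1*(-9), -10) - 206)² = (16*(-10)*(1 + 2*(-10)) - 206)² = (16*(-10)*(1 - 20) - 206)² = (16*(-10)*(-19) - 206)² = (3040 - 206)² = 2834² = 8031556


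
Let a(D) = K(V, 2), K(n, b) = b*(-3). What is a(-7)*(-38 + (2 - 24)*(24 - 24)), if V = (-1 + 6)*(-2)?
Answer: 228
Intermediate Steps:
V = -10 (V = 5*(-2) = -10)
K(n, b) = -3*b
a(D) = -6 (a(D) = -3*2 = -6)
a(-7)*(-38 + (2 - 24)*(24 - 24)) = -6*(-38 + (2 - 24)*(24 - 24)) = -6*(-38 - 22*0) = -6*(-38 + 0) = -6*(-38) = 228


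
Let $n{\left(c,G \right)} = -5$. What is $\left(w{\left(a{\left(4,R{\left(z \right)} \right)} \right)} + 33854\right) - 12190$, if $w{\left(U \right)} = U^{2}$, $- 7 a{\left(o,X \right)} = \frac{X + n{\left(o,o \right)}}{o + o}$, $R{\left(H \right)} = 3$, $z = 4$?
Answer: $\frac{16984577}{784} \approx 21664.0$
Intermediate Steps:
$a{\left(o,X \right)} = - \frac{-5 + X}{14 o}$ ($a{\left(o,X \right)} = - \frac{\left(X - 5\right) \frac{1}{o + o}}{7} = - \frac{\left(-5 + X\right) \frac{1}{2 o}}{7} = - \frac{\frac{1}{2} \frac{1}{o} \left(-5 + X\right)}{7} = - \frac{-5 + X}{14 o}$)
$\left(w{\left(a{\left(4,R{\left(z \right)} \right)} \right)} + 33854\right) - 12190 = \left(\left(\frac{5 - 3}{14 \cdot 4}\right)^{2} + 33854\right) - 12190 = \left(\left(\frac{1}{14} \cdot \frac{1}{4} \left(5 - 3\right)\right)^{2} + 33854\right) - 12190 = \left(\left(\frac{1}{14} \cdot \frac{1}{4} \cdot 2\right)^{2} + 33854\right) - 12190 = \left(\left(\frac{1}{28}\right)^{2} + 33854\right) - 12190 = \left(\frac{1}{784} + 33854\right) - 12190 = \frac{26541537}{784} - 12190 = \frac{16984577}{784}$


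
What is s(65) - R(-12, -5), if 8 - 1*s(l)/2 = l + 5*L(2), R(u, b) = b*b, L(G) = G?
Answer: -159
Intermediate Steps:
R(u, b) = b**2
s(l) = -4 - 2*l (s(l) = 16 - 2*(l + 5*2) = 16 - 2*(l + 10) = 16 - 2*(10 + l) = 16 + (-20 - 2*l) = -4 - 2*l)
s(65) - R(-12, -5) = (-4 - 2*65) - 1*(-5)**2 = (-4 - 130) - 1*25 = -134 - 25 = -159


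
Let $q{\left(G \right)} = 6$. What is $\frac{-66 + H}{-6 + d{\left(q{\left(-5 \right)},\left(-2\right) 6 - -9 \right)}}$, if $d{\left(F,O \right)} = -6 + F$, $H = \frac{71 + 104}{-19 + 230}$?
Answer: $\frac{13751}{1266} \approx 10.862$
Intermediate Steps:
$H = \frac{175}{211} \approx 0.82938$
$\frac{-66 + H}{-6 + d{\left(q{\left(-5 \right)},\left(-2\right) 6 - -9 \right)}} = \frac{-66 + \frac{175}{211}}{-6 + \left(-6 + 6\right)} = - \frac{13751}{211 \left(-6 + 0\right)} = - \frac{13751}{211 \left(-6\right)} = \left(- \frac{13751}{211}\right) \left(- \frac{1}{6}\right) = \frac{13751}{1266}$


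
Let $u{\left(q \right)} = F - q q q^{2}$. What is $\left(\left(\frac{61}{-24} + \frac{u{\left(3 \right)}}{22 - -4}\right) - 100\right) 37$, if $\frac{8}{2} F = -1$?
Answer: $- \frac{11729}{3} \approx -3909.7$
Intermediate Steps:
$F = - \frac{1}{4}$ ($F = \frac{1}{4} \left(-1\right) = - \frac{1}{4} \approx -0.25$)
$u{\left(q \right)} = - \frac{1}{4} - q^{4}$ ($u{\left(q \right)} = - \frac{1}{4} - q q q^{2} = - \frac{1}{4} - q^{2} q^{2} = - \frac{1}{4} - q^{4}$)
$\left(\left(\frac{61}{-24} + \frac{u{\left(3 \right)}}{22 - -4}\right) - 100\right) 37 = \left(\left(\frac{61}{-24} + \frac{- \frac{1}{4} - 3^{4}}{22 - -4}\right) - 100\right) 37 = \left(\left(61 \left(- \frac{1}{24}\right) + \frac{- \frac{1}{4} - 81}{22 + 4}\right) - 100\right) 37 = \left(\left(- \frac{61}{24} + \frac{- \frac{1}{4} - 81}{26}\right) - 100\right) 37 = \left(\left(- \frac{61}{24} - \frac{25}{8}\right) - 100\right) 37 = \left(- \frac{17}{3} - 100\right) 37 = \left(- \frac{317}{3}\right) 37 = - \frac{11729}{3}$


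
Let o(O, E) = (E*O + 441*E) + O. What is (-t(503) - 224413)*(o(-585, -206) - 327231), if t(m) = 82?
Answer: 66933633240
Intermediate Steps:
o(O, E) = O + 441*E + E*O (o(O, E) = (441*E + E*O) + O = O + 441*E + E*O)
(-t(503) - 224413)*(o(-585, -206) - 327231) = (-1*82 - 224413)*((-585 + 441*(-206) - 206*(-585)) - 327231) = (-82 - 224413)*((-585 - 90846 + 120510) - 327231) = -224495*(29079 - 327231) = -224495*(-298152) = 66933633240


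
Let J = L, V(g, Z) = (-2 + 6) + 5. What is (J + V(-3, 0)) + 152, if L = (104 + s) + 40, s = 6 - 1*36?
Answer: 275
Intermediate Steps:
V(g, Z) = 9 (V(g, Z) = 4 + 5 = 9)
s = -30 (s = 6 - 36 = -30)
L = 114 (L = (104 - 30) + 40 = 74 + 40 = 114)
J = 114
(J + V(-3, 0)) + 152 = (114 + 9) + 152 = 123 + 152 = 275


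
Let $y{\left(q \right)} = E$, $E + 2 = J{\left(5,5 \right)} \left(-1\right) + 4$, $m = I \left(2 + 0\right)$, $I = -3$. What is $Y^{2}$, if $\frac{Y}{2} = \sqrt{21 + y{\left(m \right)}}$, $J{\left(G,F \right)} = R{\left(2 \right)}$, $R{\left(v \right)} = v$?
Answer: $84$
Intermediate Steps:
$m = -6$ ($m = - 3 \left(2 + 0\right) = \left(-3\right) 2 = -6$)
$J{\left(G,F \right)} = 2$
$E = 0$ ($E = -2 + \left(2 \left(-1\right) + 4\right) = -2 + \left(-2 + 4\right) = -2 + 2 = 0$)
$y{\left(q \right)} = 0$
$Y = 2 \sqrt{21}$ ($Y = 2 \sqrt{21 + 0} = 2 \sqrt{21} \approx 9.1651$)
$Y^{2} = \left(2 \sqrt{21}\right)^{2} = 84$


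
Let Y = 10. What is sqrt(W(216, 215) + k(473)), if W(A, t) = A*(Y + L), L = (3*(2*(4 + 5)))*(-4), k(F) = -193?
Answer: I*sqrt(44689) ≈ 211.4*I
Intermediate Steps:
L = -216 (L = (3*(2*9))*(-4) = (3*18)*(-4) = 54*(-4) = -216)
W(A, t) = -206*A (W(A, t) = A*(10 - 216) = A*(-206) = -206*A)
sqrt(W(216, 215) + k(473)) = sqrt(-206*216 - 193) = sqrt(-44496 - 193) = sqrt(-44689) = I*sqrt(44689)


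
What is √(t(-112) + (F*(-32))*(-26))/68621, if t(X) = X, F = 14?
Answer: 4*√721/68621 ≈ 0.0015652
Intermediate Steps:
√(t(-112) + (F*(-32))*(-26))/68621 = √(-112 + (14*(-32))*(-26))/68621 = √(-112 - 448*(-26))*(1/68621) = √(-112 + 11648)*(1/68621) = √11536*(1/68621) = (4*√721)*(1/68621) = 4*√721/68621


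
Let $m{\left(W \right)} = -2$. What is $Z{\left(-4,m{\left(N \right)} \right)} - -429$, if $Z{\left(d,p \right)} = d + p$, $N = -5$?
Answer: $423$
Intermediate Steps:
$Z{\left(-4,m{\left(N \right)} \right)} - -429 = \left(-4 - 2\right) - -429 = -6 + 429 = 423$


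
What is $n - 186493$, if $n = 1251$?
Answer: $-185242$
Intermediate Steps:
$n - 186493 = 1251 - 186493 = -185242$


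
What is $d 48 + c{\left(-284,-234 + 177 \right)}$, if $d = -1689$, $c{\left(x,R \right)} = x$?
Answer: $-81356$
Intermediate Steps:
$d 48 + c{\left(-284,-234 + 177 \right)} = \left(-1689\right) 48 - 284 = -81072 - 284 = -81356$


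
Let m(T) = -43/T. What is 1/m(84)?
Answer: -84/43 ≈ -1.9535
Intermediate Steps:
1/m(84) = 1/(-43/84) = -84/43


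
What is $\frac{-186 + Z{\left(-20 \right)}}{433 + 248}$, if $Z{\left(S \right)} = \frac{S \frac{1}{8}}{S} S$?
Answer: $- \frac{377}{1362} \approx -0.2768$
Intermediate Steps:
$Z{\left(S \right)} = \frac{S}{8}$ ($Z{\left(S \right)} = \frac{S \frac{1}{8}}{S} S = \frac{\frac{1}{8} S}{S} S = \frac{S}{8}$)
$\frac{-186 + Z{\left(-20 \right)}}{433 + 248} = \frac{-186 + \frac{1}{8} \left(-20\right)}{433 + 248} = \frac{-186 - \frac{5}{2}}{681} = \left(- \frac{377}{2}\right) \frac{1}{681} = - \frac{377}{1362}$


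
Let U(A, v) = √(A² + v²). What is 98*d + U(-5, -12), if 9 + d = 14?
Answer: 503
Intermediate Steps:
d = 5 (d = -9 + 14 = 5)
98*d + U(-5, -12) = 98*5 + √((-5)² + (-12)²) = 490 + √(25 + 144) = 490 + √169 = 490 + 13 = 503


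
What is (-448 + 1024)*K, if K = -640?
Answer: -368640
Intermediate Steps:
(-448 + 1024)*K = (-448 + 1024)*(-640) = 576*(-640) = -368640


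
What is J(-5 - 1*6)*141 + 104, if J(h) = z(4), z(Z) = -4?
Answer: -460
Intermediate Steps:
J(h) = -4
J(-5 - 1*6)*141 + 104 = -4*141 + 104 = -564 + 104 = -460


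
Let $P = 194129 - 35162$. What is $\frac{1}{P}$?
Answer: $\frac{1}{158967} \approx 6.2906 \cdot 10^{-6}$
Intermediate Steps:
$P = 158967$ ($P = 194129 - 35162 = 158967$)
$\frac{1}{P} = \frac{1}{158967}$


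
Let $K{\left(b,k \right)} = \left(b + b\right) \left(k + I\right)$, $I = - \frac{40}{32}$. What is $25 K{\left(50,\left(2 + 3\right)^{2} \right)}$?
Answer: $59375$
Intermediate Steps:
$I = - \frac{5}{4}$ ($I = \left(-40\right) \frac{1}{32} = - \frac{5}{4} \approx -1.25$)
$K{\left(b,k \right)} = 2 b \left(- \frac{5}{4} + k\right)$ ($K{\left(b,k \right)} = \left(b + b\right) \left(k - \frac{5}{4}\right) = 2 b \left(- \frac{5}{4} + k\right)$)
$25 K{\left(50,\left(2 + 3\right)^{2} \right)} = 25 \cdot \frac{1}{2} \cdot 50 \left(-5 + 4 \left(2 + 3\right)^{2}\right) = 25 \cdot \frac{1}{2} \cdot 50 \left(-5 + 4 \cdot 5^{2}\right) = 25 \cdot \frac{1}{2} \cdot 50 \left(-5 + 4 \cdot 25\right) = 25 \cdot \frac{1}{2} \cdot 50 \left(-5 + 100\right) = 25 \cdot \frac{1}{2} \cdot 50 \cdot 95 = 25 \cdot 2375 = 59375$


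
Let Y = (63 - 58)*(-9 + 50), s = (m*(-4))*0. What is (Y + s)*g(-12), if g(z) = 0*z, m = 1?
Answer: 0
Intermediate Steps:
g(z) = 0
s = 0 (s = (1*(-4))*0 = -4*0 = 0)
Y = 205 (Y = 5*41 = 205)
(Y + s)*g(-12) = (205 + 0)*0 = 205*0 = 0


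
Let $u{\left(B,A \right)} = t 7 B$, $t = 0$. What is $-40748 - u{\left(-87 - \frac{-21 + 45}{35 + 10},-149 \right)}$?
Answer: $-40748$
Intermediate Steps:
$u{\left(B,A \right)} = 0$ ($u{\left(B,A \right)} = 0 \cdot 7 B = 0 B = 0$)
$-40748 - u{\left(-87 - \frac{-21 + 45}{35 + 10},-149 \right)} = -40748 - 0 = -40748 + 0 = -40748$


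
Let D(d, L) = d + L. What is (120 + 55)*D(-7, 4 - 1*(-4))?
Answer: 175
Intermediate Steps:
D(d, L) = L + d
(120 + 55)*D(-7, 4 - 1*(-4)) = (120 + 55)*((4 - 1*(-4)) - 7) = 175*((4 + 4) - 7) = 175*(8 - 7) = 175*1 = 175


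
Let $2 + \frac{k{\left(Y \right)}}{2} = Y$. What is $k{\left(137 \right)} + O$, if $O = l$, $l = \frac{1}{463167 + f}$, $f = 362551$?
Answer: $\frac{222943861}{825718} \approx 270.0$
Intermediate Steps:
$k{\left(Y \right)} = -4 + 2 Y$
$l = \frac{1}{825718}$ ($l = \frac{1}{463167 + 362551} = \frac{1}{825718} \approx 1.2111 \cdot 10^{-6}$)
$O = \frac{1}{825718} \approx 1.2111 \cdot 10^{-6}$
$k{\left(137 \right)} + O = \left(-4 + 2 \cdot 137\right) + \frac{1}{825718} = \left(-4 + 274\right) + \frac{1}{825718} = 270 + \frac{1}{825718} = \frac{222943861}{825718}$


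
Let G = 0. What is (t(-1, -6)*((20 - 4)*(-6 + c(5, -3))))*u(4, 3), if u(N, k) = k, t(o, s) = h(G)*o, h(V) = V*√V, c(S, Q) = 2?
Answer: 0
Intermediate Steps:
h(V) = V^(3/2)
t(o, s) = 0 (t(o, s) = 0^(3/2)*o = 0*o = 0)
(t(-1, -6)*((20 - 4)*(-6 + c(5, -3))))*u(4, 3) = (0*((20 - 4)*(-6 + 2)))*3 = (0*(16*(-4)))*3 = (0*(-64))*3 = 0*3 = 0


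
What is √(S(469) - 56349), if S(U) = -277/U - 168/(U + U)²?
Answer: 2*I*√3098678086/469 ≈ 237.38*I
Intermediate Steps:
S(U) = -277/U - 42/U² (S(U) = -277/U - 168*1/(4*U²) = -277/U - 42/U²)
√(S(469) - 56349) = √((-42 - 277*469)/469² - 56349) = √((-42 - 129913)/219961 - 56349) = √((1/219961)*(-129955) - 56349) = √(-18565/31423 - 56349) = √(-1770673192/31423) = 2*I*√3098678086/469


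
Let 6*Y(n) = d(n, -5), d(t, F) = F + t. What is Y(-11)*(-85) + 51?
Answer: 833/3 ≈ 277.67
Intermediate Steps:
Y(n) = -⅚ + n/6 (Y(n) = (-5 + n)/6 = -⅚ + n/6)
Y(-11)*(-85) + 51 = (-⅚ + (⅙)*(-11))*(-85) + 51 = (-⅚ - 11/6)*(-85) + 51 = -8/3*(-85) + 51 = 680/3 + 51 = 833/3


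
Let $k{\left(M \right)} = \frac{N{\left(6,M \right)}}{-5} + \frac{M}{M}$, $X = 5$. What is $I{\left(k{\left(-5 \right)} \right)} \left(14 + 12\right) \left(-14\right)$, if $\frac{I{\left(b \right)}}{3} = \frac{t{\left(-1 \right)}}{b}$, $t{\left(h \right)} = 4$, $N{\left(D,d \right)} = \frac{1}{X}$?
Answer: $-4550$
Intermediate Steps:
$N{\left(D,d \right)} = \frac{1}{5}$
$k{\left(M \right)} = \frac{24}{25}$ ($k{\left(M \right)} = \frac{1}{5 \left(-5\right)} + \frac{M}{M} = \frac{1}{5} \left(- \frac{1}{5}\right) + 1 = - \frac{1}{25} + 1 = \frac{24}{25}$)
$I{\left(b \right)} = \frac{12}{b}$ ($I{\left(b \right)} = 3 \frac{4}{b} = \frac{12}{b}$)
$I{\left(k{\left(-5 \right)} \right)} \left(14 + 12\right) \left(-14\right) = \frac{12}{\frac{24}{25}} \left(14 + 12\right) \left(-14\right) = 12 \cdot \frac{25}{24} \cdot 26 \left(-14\right) = \frac{25}{2} \left(-364\right) = -4550$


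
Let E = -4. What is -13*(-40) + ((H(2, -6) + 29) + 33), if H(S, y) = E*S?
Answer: 574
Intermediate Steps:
H(S, y) = -4*S
-13*(-40) + ((H(2, -6) + 29) + 33) = -13*(-40) + ((-4*2 + 29) + 33) = 520 + ((-8 + 29) + 33) = 520 + (21 + 33) = 520 + 54 = 574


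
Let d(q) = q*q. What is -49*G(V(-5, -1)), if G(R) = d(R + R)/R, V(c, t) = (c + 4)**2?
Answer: -196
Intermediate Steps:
V(c, t) = (4 + c)**2
d(q) = q**2
G(R) = 4*R (G(R) = (R + R)**2/R = (2*R)**2/R = (4*R**2)/R = 4*R)
-49*G(V(-5, -1)) = -196*(4 - 5)**2 = -196*(-1)**2 = -196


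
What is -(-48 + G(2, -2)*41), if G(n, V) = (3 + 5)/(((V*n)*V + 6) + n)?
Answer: 55/2 ≈ 27.500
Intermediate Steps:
G(n, V) = 8/(6 + n + n*V**2) (G(n, V) = 8/((n*V**2 + 6) + n) = 8/((6 + n*V**2) + n) = 8/(6 + n + n*V**2))
-(-48 + G(2, -2)*41) = -(-48 + (8/(6 + 2 + 2*(-2)**2))*41) = -(-48 + (8/(6 + 2 + 2*4))*41) = -(-48 + (8/(6 + 2 + 8))*41) = -(-48 + (8/16)*41) = -(-48 + (8*(1/16))*41) = -(-48 + (1/2)*41) = -(-48 + 41/2) = -1*(-55/2) = 55/2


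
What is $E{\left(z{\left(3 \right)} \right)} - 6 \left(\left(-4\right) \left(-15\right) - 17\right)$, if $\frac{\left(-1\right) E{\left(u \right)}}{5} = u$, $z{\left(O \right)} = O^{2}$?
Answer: $-303$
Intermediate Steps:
$E{\left(u \right)} = - 5 u$
$E{\left(z{\left(3 \right)} \right)} - 6 \left(\left(-4\right) \left(-15\right) - 17\right) = - 5 \cdot 3^{2} - 6 \left(\left(-4\right) \left(-15\right) - 17\right) = \left(-5\right) 9 - 6 \left(60 - 17\right) = -45 - 258 = -303$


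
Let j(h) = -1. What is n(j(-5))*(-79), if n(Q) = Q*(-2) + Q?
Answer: -79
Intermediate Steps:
n(Q) = -Q (n(Q) = -2*Q + Q = -Q)
n(j(-5))*(-79) = -1*(-1)*(-79) = 1*(-79) = -79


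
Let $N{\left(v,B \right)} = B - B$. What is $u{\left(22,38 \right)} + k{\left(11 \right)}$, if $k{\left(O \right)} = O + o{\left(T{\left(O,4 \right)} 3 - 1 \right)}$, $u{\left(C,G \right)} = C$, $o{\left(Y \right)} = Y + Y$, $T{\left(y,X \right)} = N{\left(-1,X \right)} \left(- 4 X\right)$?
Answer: $31$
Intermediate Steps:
$N{\left(v,B \right)} = 0$
$T{\left(y,X \right)} = 0$ ($T{\left(y,X \right)} = 0 \left(- 4 X\right) = 0$)
$o{\left(Y \right)} = 2 Y$
$k{\left(O \right)} = -2 + O$ ($k{\left(O \right)} = O + 2 \left(0 \cdot 3 - 1\right) = O + 2 \left(0 - 1\right) = O + 2 \left(-1\right) = O - 2 = -2 + O$)
$u{\left(22,38 \right)} + k{\left(11 \right)} = 22 + \left(-2 + 11\right) = 22 + 9 = 31$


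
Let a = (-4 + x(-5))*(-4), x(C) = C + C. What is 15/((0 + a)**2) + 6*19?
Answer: 357519/3136 ≈ 114.00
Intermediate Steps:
x(C) = 2*C
a = 56 (a = (-4 + 2*(-5))*(-4) = (-4 - 10)*(-4) = -14*(-4) = 56)
15/((0 + a)**2) + 6*19 = 15/((0 + 56)**2) + 6*19 = 15/(56**2) + 114 = 15/3136 + 114 = 357519/3136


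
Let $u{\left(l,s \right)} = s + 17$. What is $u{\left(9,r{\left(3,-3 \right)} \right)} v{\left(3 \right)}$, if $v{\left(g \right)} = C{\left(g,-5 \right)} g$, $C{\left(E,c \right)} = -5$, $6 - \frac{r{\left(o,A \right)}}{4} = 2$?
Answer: $-495$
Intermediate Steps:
$r{\left(o,A \right)} = 16$ ($r{\left(o,A \right)} = 24 - 8 = 16$)
$u{\left(l,s \right)} = 17 + s$
$v{\left(g \right)} = - 5 g$
$u{\left(9,r{\left(3,-3 \right)} \right)} v{\left(3 \right)} = \left(17 + 16\right) \left(\left(-5\right) 3\right) = 33 \left(-15\right) = -495$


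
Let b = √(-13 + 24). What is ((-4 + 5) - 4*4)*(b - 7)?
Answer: 105 - 15*√11 ≈ 55.251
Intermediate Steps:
b = √11 ≈ 3.3166
((-4 + 5) - 4*4)*(b - 7) = ((-4 + 5) - 4*4)*(√11 - 7) = (1 - 16)*(-7 + √11) = -15*(-7 + √11) = 105 - 15*√11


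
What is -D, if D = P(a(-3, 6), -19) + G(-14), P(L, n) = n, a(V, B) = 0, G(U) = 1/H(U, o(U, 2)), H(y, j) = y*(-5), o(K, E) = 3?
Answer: 1329/70 ≈ 18.986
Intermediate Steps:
H(y, j) = -5*y
G(U) = -1/(5*U) (G(U) = 1/(-5*U) = -1/(5*U))
D = -1329/70 (D = -19 - 1/5/(-14) = -19 - 1/5*(-1/14) = -19 + 1/70 = -1329/70 ≈ -18.986)
-D = -1*(-1329/70) = 1329/70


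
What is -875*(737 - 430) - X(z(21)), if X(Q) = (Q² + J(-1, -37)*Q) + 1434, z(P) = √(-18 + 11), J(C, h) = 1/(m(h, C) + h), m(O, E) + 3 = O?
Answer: -270052 + I*√7/77 ≈ -2.7005e+5 + 0.03436*I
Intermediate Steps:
m(O, E) = -3 + O
J(C, h) = 1/(-3 + 2*h) (J(C, h) = 1/((-3 + h) + h) = 1/(-3 + 2*h))
z(P) = I*√7 (z(P) = √(-7) = I*√7)
X(Q) = 1434 + Q² - Q/77 (X(Q) = (Q² + Q/(-3 + 2*(-37))) + 1434 = (Q² + Q/(-3 - 74)) + 1434 = (Q² + Q/(-77)) + 1434 = (Q² - Q/77) + 1434 = 1434 + Q² - Q/77)
-875*(737 - 430) - X(z(21)) = -875*(737 - 430) - (1434 + (I*√7)² - I*√7/77) = -875*307 - (1434 - 7 - I*√7/77) = -268625 - (1427 - I*√7/77) = -268625 + (-1427 + I*√7/77) = -270052 + I*√7/77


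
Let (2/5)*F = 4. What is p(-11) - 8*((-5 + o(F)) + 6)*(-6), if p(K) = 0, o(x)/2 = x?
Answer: 1008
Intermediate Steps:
F = 10 (F = (5/2)*4 = 10)
o(x) = 2*x
p(-11) - 8*((-5 + o(F)) + 6)*(-6) = 0 - 8*((-5 + 2*10) + 6)*(-6) = 0 - 8*((-5 + 20) + 6)*(-6) = 0 - 8*(15 + 6)*(-6) = 0 - 8*21*(-6) = 0 - 168*(-6) = 0 - 1*(-1008) = 0 + 1008 = 1008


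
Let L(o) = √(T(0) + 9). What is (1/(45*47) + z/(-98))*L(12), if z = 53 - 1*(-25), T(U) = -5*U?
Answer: -82436/34545 ≈ -2.3863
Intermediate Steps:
L(o) = 3 (L(o) = √(-5*0 + 9) = √(0 + 9) = √9 = 3)
z = 78 (z = 53 + 25 = 78)
(1/(45*47) + z/(-98))*L(12) = (1/(45*47) + 78/(-98))*3 = ((1/45)*(1/47) + 78*(-1/98))*3 = (1/2115 - 39/49)*3 = -82436/103635*3 = -82436/34545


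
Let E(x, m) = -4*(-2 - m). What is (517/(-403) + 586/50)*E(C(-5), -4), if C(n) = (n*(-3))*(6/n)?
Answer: -841232/10075 ≈ -83.497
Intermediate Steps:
C(n) = -18 (C(n) = (-3*n)*(6/n) = -18)
E(x, m) = 8 + 4*m
(517/(-403) + 586/50)*E(C(-5), -4) = (517/(-403) + 586/50)*(8 + 4*(-4)) = (517*(-1/403) + 586*(1/50))*(8 - 16) = (-517/403 + 293/25)*(-8) = (105154/10075)*(-8) = -841232/10075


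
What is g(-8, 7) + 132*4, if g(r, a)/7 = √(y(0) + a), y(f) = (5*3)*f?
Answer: 528 + 7*√7 ≈ 546.52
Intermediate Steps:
y(f) = 15*f
g(r, a) = 7*√a (g(r, a) = 7*√(15*0 + a) = 7*√(0 + a) = 7*√a)
g(-8, 7) + 132*4 = 7*√7 + 132*4 = 7*√7 + 528 = 528 + 7*√7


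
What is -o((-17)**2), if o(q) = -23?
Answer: 23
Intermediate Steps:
-o((-17)**2) = -1*(-23) = 23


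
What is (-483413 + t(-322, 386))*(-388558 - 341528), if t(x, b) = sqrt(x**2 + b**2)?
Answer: 352933063518 - 1460172*sqrt(63170) ≈ 3.5257e+11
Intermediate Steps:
t(x, b) = sqrt(b**2 + x**2)
(-483413 + t(-322, 386))*(-388558 - 341528) = (-483413 + sqrt(386**2 + (-322)**2))*(-388558 - 341528) = (-483413 + sqrt(148996 + 103684))*(-730086) = (-483413 + sqrt(252680))*(-730086) = (-483413 + 2*sqrt(63170))*(-730086) = 352933063518 - 1460172*sqrt(63170)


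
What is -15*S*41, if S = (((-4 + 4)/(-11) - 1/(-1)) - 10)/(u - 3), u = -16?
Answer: -5535/19 ≈ -291.32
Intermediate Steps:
S = 9/19 (S = (((-4 + 4)/(-11) - 1/(-1)) - 10)/(-16 - 3) = ((0*(-1/11) - 1*(-1)) - 10)/(-19) = ((0 + 1) - 10)*(-1/19) = (1 - 10)*(-1/19) = -9*(-1/19) = 9/19 ≈ 0.47368)
-15*S*41 = -15*9/19*41 = -135/19*41 = -5535/19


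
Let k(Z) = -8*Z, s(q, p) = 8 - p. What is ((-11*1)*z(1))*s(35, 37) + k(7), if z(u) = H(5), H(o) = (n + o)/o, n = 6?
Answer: 3229/5 ≈ 645.80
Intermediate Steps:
H(o) = (6 + o)/o
z(u) = 11/5 (z(u) = (6 + 5)/5 = (⅕)*11 = 11/5)
((-11*1)*z(1))*s(35, 37) + k(7) = (-11*1*(11/5))*(8 - 1*37) - 8*7 = (-11*11/5)*(8 - 37) - 56 = -121/5*(-29) - 56 = 3509/5 - 56 = 3229/5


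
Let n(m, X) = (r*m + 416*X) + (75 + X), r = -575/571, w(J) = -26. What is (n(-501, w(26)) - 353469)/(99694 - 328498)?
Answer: 69230227/43549028 ≈ 1.5897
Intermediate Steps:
r = -575/571 (r = -575*1/571 = -575/571 ≈ -1.0070)
n(m, X) = 75 + 417*X - 575*m/571 (n(m, X) = (-575*m/571 + 416*X) + (75 + X) = (416*X - 575*m/571) + (75 + X) = 75 + 417*X - 575*m/571)
(n(-501, w(26)) - 353469)/(99694 - 328498) = ((75 + 417*(-26) - 575/571*(-501)) - 353469)/(99694 - 328498) = ((75 - 10842 + 288075/571) - 353469)/(-228804) = (-5859882/571 - 353469)*(-1/228804) = -207690681/571*(-1/228804) = 69230227/43549028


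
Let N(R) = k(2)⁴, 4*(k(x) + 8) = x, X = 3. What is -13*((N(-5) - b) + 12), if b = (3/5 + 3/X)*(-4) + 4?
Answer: -3305601/80 ≈ -41320.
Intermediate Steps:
k(x) = -8 + x/4
b = -12/5 (b = (3/5 + 3/3)*(-4) + 4 = (3*(⅕) + 3*(⅓))*(-4) + 4 = (⅗ + 1)*(-4) + 4 = (8/5)*(-4) + 4 = -32/5 + 4 = -12/5 ≈ -2.4000)
N(R) = 50625/16 (N(R) = (-8 + (¼)*2)⁴ = (-8 + ½)⁴ = (-15/2)⁴ = 50625/16)
-13*((N(-5) - b) + 12) = -13*((50625/16 - 1*(-12/5)) + 12) = -13*((50625/16 + 12/5) + 12) = -13*(253317/80 + 12) = -13*254277/80 = -3305601/80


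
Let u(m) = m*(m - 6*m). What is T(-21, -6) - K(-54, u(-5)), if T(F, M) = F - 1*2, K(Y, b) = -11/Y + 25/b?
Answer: -6211/270 ≈ -23.004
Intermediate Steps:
u(m) = -5*m² (u(m) = m*(-5*m) = -5*m²)
T(F, M) = -2 + F (T(F, M) = F - 2 = -2 + F)
T(-21, -6) - K(-54, u(-5)) = (-2 - 21) - (-11/(-54) + 25/((-5*(-5)²))) = -23 - (-11*(-1/54) + 25/((-5*25))) = -23 - (11/54 + 25/(-125)) = -23 - (11/54 + 25*(-1/125)) = -23 - (11/54 - ⅕) = -23 - 1*1/270 = -23 - 1/270 = -6211/270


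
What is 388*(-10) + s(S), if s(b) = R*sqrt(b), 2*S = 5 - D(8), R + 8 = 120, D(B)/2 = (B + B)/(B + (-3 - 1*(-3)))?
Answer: -3880 + 56*sqrt(2) ≈ -3800.8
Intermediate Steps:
D(B) = 4 (D(B) = 2*((B + B)/(B + (-3 - 1*(-3)))) = 2*((2*B)/(B + (-3 + 3))) = 2*((2*B)/(B + 0)) = 2*((2*B)/B) = 2*2 = 4)
R = 112 (R = -8 + 120 = 112)
S = 1/2 (S = (5 - 1*4)/2 = (5 - 4)/2 = (1/2)*1 = 1/2 ≈ 0.50000)
s(b) = 112*sqrt(b)
388*(-10) + s(S) = 388*(-10) + 112*sqrt(1/2) = -3880 + 112*(sqrt(2)/2) = -3880 + 56*sqrt(2)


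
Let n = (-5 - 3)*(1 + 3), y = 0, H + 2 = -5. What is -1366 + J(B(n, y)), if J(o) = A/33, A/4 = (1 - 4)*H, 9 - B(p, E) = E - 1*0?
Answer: -14998/11 ≈ -1363.5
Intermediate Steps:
H = -7 (H = -2 - 5 = -7)
n = -32 (n = -8*4 = -32)
B(p, E) = 9 - E (B(p, E) = 9 - (E - 1*0) = 9 - (E + 0) = 9 - E)
A = 84 (A = 4*((1 - 4)*(-7)) = 4*(-3*(-7)) = 4*21 = 84)
J(o) = 28/11 (J(o) = 84/33 = 84*(1/33) = 28/11)
-1366 + J(B(n, y)) = -1366 + 28/11 = -14998/11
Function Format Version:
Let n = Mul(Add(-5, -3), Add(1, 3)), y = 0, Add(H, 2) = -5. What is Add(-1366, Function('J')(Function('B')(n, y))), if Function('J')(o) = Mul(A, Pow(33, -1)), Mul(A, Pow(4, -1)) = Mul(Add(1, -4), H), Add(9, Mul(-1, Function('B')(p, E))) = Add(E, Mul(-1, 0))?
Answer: Rational(-14998, 11) ≈ -1363.5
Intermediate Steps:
H = -7 (H = Add(-2, -5) = -7)
n = -32 (n = Mul(-8, 4) = -32)
Function('B')(p, E) = Add(9, Mul(-1, E)) (Function('B')(p, E) = Add(9, Mul(-1, Add(E, Mul(-1, 0)))) = Add(9, Mul(-1, Add(E, 0))) = Add(9, Mul(-1, E)))
A = 84 (A = Mul(4, Mul(Add(1, -4), -7)) = Mul(4, Mul(-3, -7)) = Mul(4, 21) = 84)
Function('J')(o) = Rational(28, 11) (Function('J')(o) = Mul(84, Pow(33, -1)) = Mul(84, Rational(1, 33)) = Rational(28, 11))
Add(-1366, Function('J')(Function('B')(n, y))) = Add(-1366, Rational(28, 11)) = Rational(-14998, 11)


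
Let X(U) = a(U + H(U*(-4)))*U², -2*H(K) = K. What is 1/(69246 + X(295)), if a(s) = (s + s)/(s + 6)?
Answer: 297/71910812 ≈ 4.1301e-6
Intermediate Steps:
H(K) = -K/2
a(s) = 2*s/(6 + s) (a(s) = (2*s)/(6 + s) = 2*s/(6 + s))
X(U) = 6*U³/(6 + 3*U) (X(U) = (2*(U - U*(-4)/2)/(6 + (U - U*(-4)/2)))*U² = (2*(U - (-2)*U)/(6 + (U - (-2)*U)))*U² = (2*(U + 2*U)/(6 + (U + 2*U)))*U² = (2*(3*U)/(6 + 3*U))*U² = (6*U/(6 + 3*U))*U² = 6*U³/(6 + 3*U))
1/(69246 + X(295)) = 1/(69246 + 2*295³/(2 + 295)) = 1/(69246 + 2*25672375/297) = 1/(69246 + 2*25672375*(1/297)) = 1/(69246 + 51344750/297) = 1/(71910812/297) = 297/71910812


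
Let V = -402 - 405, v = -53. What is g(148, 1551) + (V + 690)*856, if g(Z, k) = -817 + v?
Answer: -101022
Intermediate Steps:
g(Z, k) = -870 (g(Z, k) = -817 - 53 = -870)
V = -807
g(148, 1551) + (V + 690)*856 = -870 + (-807 + 690)*856 = -870 - 117*856 = -870 - 100152 = -101022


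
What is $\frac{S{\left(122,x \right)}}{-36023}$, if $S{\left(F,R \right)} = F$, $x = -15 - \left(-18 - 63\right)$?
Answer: $- \frac{122}{36023} \approx -0.0033867$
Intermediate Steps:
$x = 66$ ($x = -15 - \left(-18 - 63\right) = -15 - -81 = -15 + 81 = 66$)
$\frac{S{\left(122,x \right)}}{-36023} = \frac{122}{-36023} = 122 \left(- \frac{1}{36023}\right) = - \frac{122}{36023}$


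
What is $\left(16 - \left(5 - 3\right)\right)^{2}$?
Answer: $196$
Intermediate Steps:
$\left(16 - \left(5 - 3\right)\right)^{2} = \left(16 - 2\right)^{2} = 14^{2} = 196$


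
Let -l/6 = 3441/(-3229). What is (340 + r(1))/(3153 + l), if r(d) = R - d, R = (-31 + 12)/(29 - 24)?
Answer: 5411804/51008415 ≈ 0.10610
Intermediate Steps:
R = -19/5 ≈ -3.8000
l = 20646/3229 (l = -20646/(-3229) = -20646*(-1)/3229 = -6*(-3441/3229) = 20646/3229 ≈ 6.3939)
r(d) = -19/5 - d
(340 + r(1))/(3153 + l) = (340 + (-19/5 - 1*1))/(3153 + 20646/3229) = (340 + (-19/5 - 1))/(10201683/3229) = (340 - 24/5)*(3229/10201683) = (1676/5)*(3229/10201683) = 5411804/51008415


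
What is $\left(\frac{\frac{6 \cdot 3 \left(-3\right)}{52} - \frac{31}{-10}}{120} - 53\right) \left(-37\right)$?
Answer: $\frac{7645421}{3900} \approx 1960.4$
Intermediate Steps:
$\left(\frac{\frac{6 \cdot 3 \left(-3\right)}{52} - \frac{31}{-10}}{120} - 53\right) \left(-37\right) = \left(\left(18 \left(-3\right) \frac{1}{52} - - \frac{31}{10}\right) \frac{1}{120} - 53\right) \left(-37\right) = \left(\left(\left(-54\right) \frac{1}{52} + \frac{31}{10}\right) \frac{1}{120} - 53\right) \left(-37\right) = \left(\left(- \frac{27}{26} + \frac{31}{10}\right) \frac{1}{120} - 53\right) \left(-37\right) = \left(\frac{134}{65} \cdot \frac{1}{120} - 53\right) \left(-37\right) = \left(\frac{67}{3900} - 53\right) \left(-37\right) = \left(- \frac{206633}{3900}\right) \left(-37\right) = \frac{7645421}{3900}$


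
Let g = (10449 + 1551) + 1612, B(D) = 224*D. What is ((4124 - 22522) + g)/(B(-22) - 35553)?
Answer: 4786/40481 ≈ 0.11823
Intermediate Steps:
g = 13612 (g = 12000 + 1612 = 13612)
((4124 - 22522) + g)/(B(-22) - 35553) = ((4124 - 22522) + 13612)/(224*(-22) - 35553) = (-18398 + 13612)/(-4928 - 35553) = -4786/(-40481) = -4786*(-1/40481) = 4786/40481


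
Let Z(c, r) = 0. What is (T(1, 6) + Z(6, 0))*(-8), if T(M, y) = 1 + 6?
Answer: -56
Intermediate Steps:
T(M, y) = 7
(T(1, 6) + Z(6, 0))*(-8) = (7 + 0)*(-8) = 7*(-8) = -56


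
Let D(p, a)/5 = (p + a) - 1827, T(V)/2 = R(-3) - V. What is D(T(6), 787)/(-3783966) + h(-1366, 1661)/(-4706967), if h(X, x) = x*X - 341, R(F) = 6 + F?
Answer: 478413700574/989500171729 ≈ 0.48349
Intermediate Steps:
h(X, x) = -341 + X*x (h(X, x) = X*x - 341 = -341 + X*x)
T(V) = 6 - 2*V (T(V) = 2*((6 - 3) - V) = 2*(3 - V) = 6 - 2*V)
D(p, a) = -9135 + 5*a + 5*p (D(p, a) = 5*((p + a) - 1827) = 5*((a + p) - 1827) = 5*(-1827 + a + p) = -9135 + 5*a + 5*p)
D(T(6), 787)/(-3783966) + h(-1366, 1661)/(-4706967) = (-9135 + 5*787 + 5*(6 - 2*6))/(-3783966) + (-341 - 1366*1661)/(-4706967) = (-9135 + 3935 + 5*(6 - 12))*(-1/3783966) + (-341 - 2268926)*(-1/4706967) = (-9135 + 3935 + 5*(-6))*(-1/3783966) - 2269267*(-1/4706967) = (-9135 + 3935 - 30)*(-1/3783966) + 2269267/4706967 = -5230*(-1/3783966) + 2269267/4706967 = 2615/1891983 + 2269267/4706967 = 478413700574/989500171729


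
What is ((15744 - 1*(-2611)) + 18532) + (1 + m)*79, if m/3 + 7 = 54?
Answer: 48105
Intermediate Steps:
m = 141 (m = -21 + 3*54 = -21 + 162 = 141)
((15744 - 1*(-2611)) + 18532) + (1 + m)*79 = ((15744 - 1*(-2611)) + 18532) + (1 + 141)*79 = ((15744 + 2611) + 18532) + 142*79 = (18355 + 18532) + 11218 = 36887 + 11218 = 48105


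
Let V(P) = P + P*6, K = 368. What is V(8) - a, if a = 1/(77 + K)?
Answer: 24919/445 ≈ 55.998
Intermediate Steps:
V(P) = 7*P (V(P) = P + 6*P = 7*P)
a = 1/445 (a = 1/(77 + 368) = 1/445 ≈ 0.0022472)
V(8) - a = 7*8 - 1*1/445 = 56 - 1/445 = 24919/445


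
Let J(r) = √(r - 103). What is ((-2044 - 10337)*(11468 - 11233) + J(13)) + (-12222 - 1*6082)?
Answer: -2927839 + 3*I*√10 ≈ -2.9278e+6 + 9.4868*I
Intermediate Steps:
J(r) = √(-103 + r)
((-2044 - 10337)*(11468 - 11233) + J(13)) + (-12222 - 1*6082) = ((-2044 - 10337)*(11468 - 11233) + √(-103 + 13)) + (-12222 - 1*6082) = (-12381*235 + √(-90)) + (-12222 - 6082) = (-2909535 + 3*I*√10) - 18304 = -2927839 + 3*I*√10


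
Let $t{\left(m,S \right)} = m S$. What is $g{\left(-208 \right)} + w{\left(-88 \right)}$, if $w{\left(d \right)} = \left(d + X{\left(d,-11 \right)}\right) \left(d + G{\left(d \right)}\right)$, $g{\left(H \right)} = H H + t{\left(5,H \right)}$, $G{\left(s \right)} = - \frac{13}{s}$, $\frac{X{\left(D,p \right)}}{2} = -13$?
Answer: $\frac{2298523}{44} \approx 52239.0$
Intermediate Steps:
$t{\left(m,S \right)} = S m$
$X{\left(D,p \right)} = -26$ ($X{\left(D,p \right)} = 2 \left(-13\right) = -26$)
$g{\left(H \right)} = H^{2} + 5 H$ ($g{\left(H \right)} = H H + H 5 = H^{2} + 5 H$)
$w{\left(d \right)} = \left(-26 + d\right) \left(d - \frac{13}{d}\right)$ ($w{\left(d \right)} = \left(d - 26\right) \left(d - \frac{13}{d}\right) = \left(-26 + d\right) \left(d - \frac{13}{d}\right)$)
$g{\left(-208 \right)} + w{\left(-88 \right)} = - 208 \left(5 - 208\right) + \left(-13 + \left(-88\right)^{2} - -2288 + \frac{338}{-88}\right) = \left(-208\right) \left(-203\right) + \left(-13 + 7744 + 2288 + 338 \left(- \frac{1}{88}\right)\right) = 42224 + \left(-13 + 7744 + 2288 - \frac{169}{44}\right) = 42224 + \frac{440667}{44} = \frac{2298523}{44}$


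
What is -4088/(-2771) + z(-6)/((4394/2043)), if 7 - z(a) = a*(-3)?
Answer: -44310011/12175774 ≈ -3.6392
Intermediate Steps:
z(a) = 7 + 3*a (z(a) = 7 - a*(-3) = 7 - (-3)*a = 7 + 3*a)
-4088/(-2771) + z(-6)/((4394/2043)) = -4088/(-2771) + (7 + 3*(-6))/((4394/2043)) = -4088*(-1/2771) + (7 - 18)/((4394*(1/2043))) = 4088/2771 - 11/4394/2043 = 4088/2771 - 11*2043/4394 = 4088/2771 - 22473/4394 = -44310011/12175774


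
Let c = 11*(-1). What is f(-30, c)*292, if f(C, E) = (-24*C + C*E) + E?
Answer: 303388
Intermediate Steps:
c = -11
f(C, E) = E - 24*C + C*E
f(-30, c)*292 = (-11 - 24*(-30) - 30*(-11))*292 = (-11 + 720 + 330)*292 = 1039*292 = 303388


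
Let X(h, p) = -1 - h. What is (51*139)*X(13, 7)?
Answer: -99246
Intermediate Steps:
(51*139)*X(13, 7) = (51*139)*(-1 - 1*13) = 7089*(-1 - 13) = 7089*(-14) = -99246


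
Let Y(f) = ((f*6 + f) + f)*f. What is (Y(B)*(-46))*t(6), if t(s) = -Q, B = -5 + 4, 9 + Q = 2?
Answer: -2576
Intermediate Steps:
Q = -7 (Q = -9 + 2 = -7)
B = -1
Y(f) = 8*f² (Y(f) = ((6*f + f) + f)*f = (7*f + f)*f = (8*f)*f = 8*f²)
t(s) = 7 (t(s) = -1*(-7) = 7)
(Y(B)*(-46))*t(6) = ((8*(-1)²)*(-46))*7 = ((8*1)*(-46))*7 = (8*(-46))*7 = -368*7 = -2576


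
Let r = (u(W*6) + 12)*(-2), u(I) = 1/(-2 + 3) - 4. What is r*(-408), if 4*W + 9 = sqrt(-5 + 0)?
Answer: 7344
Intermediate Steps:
W = -9/4 + I*sqrt(5)/4 (W = -9/4 + sqrt(-5 + 0)/4 = -9/4 + sqrt(-5)/4 = -9/4 + (I*sqrt(5))/4 = -9/4 + I*sqrt(5)/4 ≈ -2.25 + 0.55902*I)
u(I) = -3 (u(I) = 1/1 - 4 = 1 - 4 = -3)
r = -18 (r = (-3 + 12)*(-2) = 9*(-2) = -18)
r*(-408) = -18*(-408) = 7344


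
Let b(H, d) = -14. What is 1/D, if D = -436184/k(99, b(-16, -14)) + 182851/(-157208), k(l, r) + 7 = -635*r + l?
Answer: -706021128/35106990977 ≈ -0.020111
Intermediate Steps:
k(l, r) = -7 + l - 635*r (k(l, r) = -7 + (-635*r + l) = -7 + (l - 635*r) = -7 + l - 635*r)
D = -35106990977/706021128 (D = -436184/(-7 + 99 - 635*(-14)) + 182851/(-157208) = -436184/(-7 + 99 + 8890) + 182851*(-1/157208) = -436184/8982 - 182851/157208 = -436184*1/8982 - 182851/157208 = -218092/4491 - 182851/157208 = -35106990977/706021128 ≈ -49.725)
1/D = 1/(-35106990977/706021128) = -706021128/35106990977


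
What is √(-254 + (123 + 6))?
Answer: 5*I*√5 ≈ 11.18*I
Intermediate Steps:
√(-254 + (123 + 6)) = √(-254 + 129) = √(-125) = 5*I*√5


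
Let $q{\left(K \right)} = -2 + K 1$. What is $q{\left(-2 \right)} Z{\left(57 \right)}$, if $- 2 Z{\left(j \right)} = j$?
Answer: $114$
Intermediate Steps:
$q{\left(K \right)} = -2 + K$
$Z{\left(j \right)} = - \frac{j}{2}$
$q{\left(-2 \right)} Z{\left(57 \right)} = \left(-2 - 2\right) \left(\left(- \frac{1}{2}\right) 57\right) = \left(-4\right) \left(- \frac{57}{2}\right) = 114$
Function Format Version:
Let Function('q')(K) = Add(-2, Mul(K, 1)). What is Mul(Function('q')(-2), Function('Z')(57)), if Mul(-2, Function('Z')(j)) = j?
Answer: 114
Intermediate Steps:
Function('q')(K) = Add(-2, K)
Function('Z')(j) = Mul(Rational(-1, 2), j)
Mul(Function('q')(-2), Function('Z')(57)) = Mul(Add(-2, -2), Mul(Rational(-1, 2), 57)) = Mul(-4, Rational(-57, 2)) = 114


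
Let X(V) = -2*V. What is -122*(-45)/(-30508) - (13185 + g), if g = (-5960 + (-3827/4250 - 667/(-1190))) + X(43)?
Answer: -1619825994147/226903250 ≈ -7138.8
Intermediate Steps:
g = -89939307/14875 (g = (-5960 + (-3827/4250 - 667/(-1190))) - 2*43 = (-5960 + (-3827*1/4250 - 667*(-1/1190))) - 86 = (-5960 + (-3827/4250 + 667/1190)) - 86 = (-5960 - 5057/14875) - 86 = -88660057/14875 - 86 = -89939307/14875 ≈ -6046.3)
-122*(-45)/(-30508) - (13185 + g) = -122*(-45)/(-30508) - (13185 - 89939307/14875) = 5490*(-1/30508) - 1*106187568/14875 = -2745/15254 - 106187568/14875 = -1619825994147/226903250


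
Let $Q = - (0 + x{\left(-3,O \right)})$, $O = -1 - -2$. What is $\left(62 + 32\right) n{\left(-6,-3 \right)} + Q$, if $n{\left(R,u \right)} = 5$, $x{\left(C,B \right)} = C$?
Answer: $473$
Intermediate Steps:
$O = 1$ ($O = -1 + 2 = 1$)
$Q = 3$ ($Q = - (0 - 3) = \left(-1\right) \left(-3\right) = 3$)
$\left(62 + 32\right) n{\left(-6,-3 \right)} + Q = \left(62 + 32\right) 5 + 3 = 94 \cdot 5 + 3 = 470 + 3 = 473$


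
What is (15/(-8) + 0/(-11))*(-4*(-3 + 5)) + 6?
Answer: 21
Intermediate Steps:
(15/(-8) + 0/(-11))*(-4*(-3 + 5)) + 6 = (15*(-⅛) + 0*(-1/11))*(-4*2) + 6 = (-15/8 + 0)*(-8) + 6 = -15/8*(-8) + 6 = 15 + 6 = 21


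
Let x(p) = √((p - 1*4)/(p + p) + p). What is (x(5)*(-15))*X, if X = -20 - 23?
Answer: 129*√510/2 ≈ 1456.6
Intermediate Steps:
X = -43
x(p) = √(p + (-4 + p)/(2*p)) (x(p) = √((p - 4)/((2*p)) + p) = √((-4 + p)*(1/(2*p)) + p) = √((-4 + p)/(2*p) + p) = √(p + (-4 + p)/(2*p)))
(x(5)*(-15))*X = ((√(2 - 8/5 + 4*5)/2)*(-15))*(-43) = ((√(2 - 8*⅕ + 20)/2)*(-15))*(-43) = ((√(2 - 8/5 + 20)/2)*(-15))*(-43) = ((√(102/5)/2)*(-15))*(-43) = (((√510/5)/2)*(-15))*(-43) = ((√510/10)*(-15))*(-43) = -3*√510/2*(-43) = 129*√510/2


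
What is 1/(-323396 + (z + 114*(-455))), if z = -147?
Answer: -1/375413 ≈ -2.6637e-6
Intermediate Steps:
1/(-323396 + (z + 114*(-455))) = 1/(-323396 + (-147 + 114*(-455))) = 1/(-323396 + (-147 - 51870)) = 1/(-323396 - 52017) = 1/(-375413) = -1/375413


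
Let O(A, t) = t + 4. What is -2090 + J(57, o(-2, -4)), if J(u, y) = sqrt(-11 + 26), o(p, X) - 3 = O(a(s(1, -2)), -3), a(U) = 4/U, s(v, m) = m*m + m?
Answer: -2090 + sqrt(15) ≈ -2086.1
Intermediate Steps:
s(v, m) = m + m**2 (s(v, m) = m**2 + m = m + m**2)
O(A, t) = 4 + t
o(p, X) = 4 (o(p, X) = 3 + (4 - 3) = 3 + 1 = 4)
J(u, y) = sqrt(15)
-2090 + J(57, o(-2, -4)) = -2090 + sqrt(15)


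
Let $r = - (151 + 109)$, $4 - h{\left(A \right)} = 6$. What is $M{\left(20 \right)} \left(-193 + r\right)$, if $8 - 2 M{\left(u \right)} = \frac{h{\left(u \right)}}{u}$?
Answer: $- \frac{36693}{20} \approx -1834.7$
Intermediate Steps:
$h{\left(A \right)} = -2$ ($h{\left(A \right)} = 4 - 6 = -2$)
$M{\left(u \right)} = 4 + \frac{1}{u}$ ($M{\left(u \right)} = 4 - \frac{\left(-2\right) \frac{1}{u}}{2} = 4 + \frac{1}{u}$)
$r = -260$ ($r = \left(-1\right) 260 = -260$)
$M{\left(20 \right)} \left(-193 + r\right) = \left(4 + \frac{1}{20}\right) \left(-193 - 260\right) = \left(4 + \frac{1}{20}\right) \left(-453\right) = \frac{81}{20} \left(-453\right) = - \frac{36693}{20}$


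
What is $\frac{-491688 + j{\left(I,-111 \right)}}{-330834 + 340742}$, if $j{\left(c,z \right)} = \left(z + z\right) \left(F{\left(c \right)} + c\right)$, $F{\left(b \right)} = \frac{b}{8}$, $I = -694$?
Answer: $- \frac{636723}{19816} \approx -32.132$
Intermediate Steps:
$F{\left(b \right)} = \frac{b}{8}$ ($F{\left(b \right)} = b \frac{1}{8} = \frac{b}{8}$)
$j{\left(c,z \right)} = \frac{9 c z}{4}$ ($j{\left(c,z \right)} = \left(z + z\right) \left(\frac{c}{8} + c\right) = 2 z \frac{9 c}{8} = \frac{9 c z}{4}$)
$\frac{-491688 + j{\left(I,-111 \right)}}{-330834 + 340742} = \frac{-491688 + \frac{9}{4} \left(-694\right) \left(-111\right)}{-330834 + 340742} = \frac{-491688 + \frac{346653}{2}}{9908} = \left(- \frac{636723}{2}\right) \frac{1}{9908} = - \frac{636723}{19816}$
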